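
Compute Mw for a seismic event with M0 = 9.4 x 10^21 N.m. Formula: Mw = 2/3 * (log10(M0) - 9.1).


log10(M0) = log10(9.4 x 10^21) = 21.9731
Mw = 2/3 * (21.9731 - 9.1)
= 2/3 * 12.8731
= 8.58

8.58


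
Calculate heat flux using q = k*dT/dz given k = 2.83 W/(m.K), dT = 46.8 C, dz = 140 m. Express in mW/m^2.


q = k * dT / dz * 1000
= 2.83 * 46.8 / 140 * 1000
= 0.946029 * 1000
= 946.0286 mW/m^2

946.0286


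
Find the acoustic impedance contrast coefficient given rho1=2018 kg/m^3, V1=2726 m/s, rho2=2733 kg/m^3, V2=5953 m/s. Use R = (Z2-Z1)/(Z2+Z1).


Z1 = 2018 * 2726 = 5501068
Z2 = 2733 * 5953 = 16269549
R = (16269549 - 5501068) / (16269549 + 5501068) = 10768481 / 21770617 = 0.4946

0.4946


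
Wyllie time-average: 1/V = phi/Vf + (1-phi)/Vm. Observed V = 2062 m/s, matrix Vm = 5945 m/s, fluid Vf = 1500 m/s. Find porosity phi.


1/V - 1/Vm = 1/2062 - 1/5945 = 0.00031676
1/Vf - 1/Vm = 1/1500 - 1/5945 = 0.00049846
phi = 0.00031676 / 0.00049846 = 0.6355

0.6355


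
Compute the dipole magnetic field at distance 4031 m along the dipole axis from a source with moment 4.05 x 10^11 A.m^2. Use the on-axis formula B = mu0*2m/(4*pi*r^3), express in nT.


m = 4.05 x 10^11 = 405000000000 A.m^2
2m = 810000000000 A.m^2
r^3 = 4031^3 = 65499561791
B = (4pi*10^-7) * 810000000000 / (4*pi * 65499561791) * 1e9
= 1017876.019763 / 823091768543.83 * 1e9
= 1236.6495 nT

1236.6495


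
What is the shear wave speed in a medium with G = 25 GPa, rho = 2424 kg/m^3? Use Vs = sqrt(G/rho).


Convert G to Pa: G = 25e9 Pa
Compute G/rho = 25e9 / 2424 = 10313531.3531
Vs = sqrt(10313531.3531) = 3211.47 m/s

3211.47


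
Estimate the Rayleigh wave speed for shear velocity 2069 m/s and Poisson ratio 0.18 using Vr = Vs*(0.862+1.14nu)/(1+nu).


Numerator factor = 0.862 + 1.14*0.18 = 1.0672
Denominator = 1 + 0.18 = 1.18
Vr = 2069 * 1.0672 / 1.18 = 1871.22 m/s

1871.22


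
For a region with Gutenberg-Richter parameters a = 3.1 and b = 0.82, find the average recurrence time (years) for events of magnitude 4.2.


log10(N) = 3.1 - 0.82*4.2 = -0.344
N = 10^-0.344 = 0.452898
T = 1/N = 1/0.452898 = 2.208 years

2.208


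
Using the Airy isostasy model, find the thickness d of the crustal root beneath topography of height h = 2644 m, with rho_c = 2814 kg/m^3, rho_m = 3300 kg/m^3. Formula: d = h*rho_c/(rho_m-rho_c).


rho_m - rho_c = 3300 - 2814 = 486
d = 2644 * 2814 / 486
= 7440216 / 486
= 15309.09 m

15309.09


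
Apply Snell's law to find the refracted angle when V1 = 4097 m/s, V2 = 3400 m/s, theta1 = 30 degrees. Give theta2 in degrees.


sin(theta1) = sin(30 deg) = 0.5
sin(theta2) = V2/V1 * sin(theta1) = 3400/4097 * 0.5 = 0.414938
theta2 = arcsin(0.414938) = 24.5154 degrees

24.5154


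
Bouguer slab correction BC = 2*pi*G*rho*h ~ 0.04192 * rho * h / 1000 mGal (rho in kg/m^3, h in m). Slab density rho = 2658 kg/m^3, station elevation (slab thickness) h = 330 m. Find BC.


BC = 0.04192 * rho * h / 1000
= 0.04192 * 2658 * 330 / 1000
= 36.7697 mGal

36.7697


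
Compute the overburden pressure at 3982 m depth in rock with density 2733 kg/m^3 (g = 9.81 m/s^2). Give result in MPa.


P = rho * g * z / 1e6
= 2733 * 9.81 * 3982 / 1e6
= 106760326.86 / 1e6
= 106.7603 MPa

106.7603


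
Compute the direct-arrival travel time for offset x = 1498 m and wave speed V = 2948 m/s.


t = x / V
= 1498 / 2948
= 0.5081 s

0.5081


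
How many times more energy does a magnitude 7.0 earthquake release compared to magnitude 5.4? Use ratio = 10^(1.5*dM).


M2 - M1 = 7.0 - 5.4 = 1.6
1.5 * 1.6 = 2.4
ratio = 10^2.4 = 251.19

251.19


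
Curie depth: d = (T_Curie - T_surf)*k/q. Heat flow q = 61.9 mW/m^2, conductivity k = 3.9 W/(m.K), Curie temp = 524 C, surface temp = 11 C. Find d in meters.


T_Curie - T_surf = 524 - 11 = 513 C
Convert q to W/m^2: 61.9 mW/m^2 = 0.0619 W/m^2
d = 513 * 3.9 / 0.0619 = 32321.49 m

32321.49


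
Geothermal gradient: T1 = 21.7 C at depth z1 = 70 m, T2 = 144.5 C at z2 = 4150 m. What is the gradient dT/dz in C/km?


dT = 144.5 - 21.7 = 122.8 C
dz = 4150 - 70 = 4080 m
gradient = dT/dz * 1000 = 122.8/4080 * 1000 = 30.098 C/km

30.098


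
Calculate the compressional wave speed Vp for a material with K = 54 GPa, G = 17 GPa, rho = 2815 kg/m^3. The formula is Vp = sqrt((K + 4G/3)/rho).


First compute the effective modulus:
K + 4G/3 = 54e9 + 4*17e9/3 = 76666666666.67 Pa
Then divide by density:
76666666666.67 / 2815 = 27235050.3256 Pa/(kg/m^3)
Take the square root:
Vp = sqrt(27235050.3256) = 5218.72 m/s

5218.72


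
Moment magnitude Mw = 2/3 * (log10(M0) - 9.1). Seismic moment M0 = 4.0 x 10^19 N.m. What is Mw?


log10(M0) = log10(4.0 x 10^19) = 19.6021
Mw = 2/3 * (19.6021 - 9.1)
= 2/3 * 10.5021
= 7.0

7.0


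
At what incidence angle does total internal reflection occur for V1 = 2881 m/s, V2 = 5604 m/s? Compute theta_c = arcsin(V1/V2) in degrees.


V1/V2 = 2881/5604 = 0.514097
theta_c = arcsin(0.514097) = 30.9371 degrees

30.9371


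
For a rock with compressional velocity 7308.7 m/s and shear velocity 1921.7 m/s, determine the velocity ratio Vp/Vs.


Vp/Vs = 7308.7 / 1921.7
= 3.8032

3.8032


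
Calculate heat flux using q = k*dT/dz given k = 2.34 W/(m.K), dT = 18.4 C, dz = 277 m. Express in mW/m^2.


q = k * dT / dz * 1000
= 2.34 * 18.4 / 277 * 1000
= 0.155437 * 1000
= 155.4368 mW/m^2

155.4368


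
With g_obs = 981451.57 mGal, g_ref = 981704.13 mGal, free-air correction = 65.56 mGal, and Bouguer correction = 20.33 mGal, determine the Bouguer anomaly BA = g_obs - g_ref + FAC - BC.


BA = g_obs - g_ref + FAC - BC
= 981451.57 - 981704.13 + 65.56 - 20.33
= -207.33 mGal

-207.33


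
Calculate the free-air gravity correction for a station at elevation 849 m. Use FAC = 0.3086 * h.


FAC = 0.3086 * h
= 0.3086 * 849
= 262.0014 mGal

262.0014


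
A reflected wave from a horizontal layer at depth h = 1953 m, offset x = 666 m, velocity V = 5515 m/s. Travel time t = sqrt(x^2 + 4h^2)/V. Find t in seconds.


x^2 + 4h^2 = 666^2 + 4*1953^2 = 443556 + 15256836 = 15700392
sqrt(15700392) = 3962.372
t = 3962.372 / 5515 = 0.7185 s

0.7185


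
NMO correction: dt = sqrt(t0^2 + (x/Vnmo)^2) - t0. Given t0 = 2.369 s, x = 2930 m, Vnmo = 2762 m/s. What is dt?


x/Vnmo = 2930/2762 = 1.060825
(x/Vnmo)^2 = 1.125351
t0^2 = 5.612161
sqrt(5.612161 + 1.125351) = 2.595672
dt = 2.595672 - 2.369 = 0.226672

0.226672


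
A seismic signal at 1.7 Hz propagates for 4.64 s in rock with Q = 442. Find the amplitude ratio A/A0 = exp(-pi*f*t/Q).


pi*f*t/Q = pi*1.7*4.64/442 = 0.056065
A/A0 = exp(-0.056065) = 0.945477

0.945477


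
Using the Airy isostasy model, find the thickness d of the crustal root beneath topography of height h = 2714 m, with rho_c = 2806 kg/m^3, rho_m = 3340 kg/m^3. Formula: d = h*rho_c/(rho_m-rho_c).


rho_m - rho_c = 3340 - 2806 = 534
d = 2714 * 2806 / 534
= 7615484 / 534
= 14261.21 m

14261.21


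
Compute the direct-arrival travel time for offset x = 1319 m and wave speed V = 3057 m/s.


t = x / V
= 1319 / 3057
= 0.4315 s

0.4315


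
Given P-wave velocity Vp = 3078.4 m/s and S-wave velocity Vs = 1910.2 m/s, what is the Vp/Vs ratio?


Vp/Vs = 3078.4 / 1910.2
= 1.6116

1.6116


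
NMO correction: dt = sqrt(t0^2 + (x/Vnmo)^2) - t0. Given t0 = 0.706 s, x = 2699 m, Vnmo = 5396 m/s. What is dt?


x/Vnmo = 2699/5396 = 0.500185
(x/Vnmo)^2 = 0.250185
t0^2 = 0.498436
sqrt(0.498436 + 0.250185) = 0.865229
dt = 0.865229 - 0.706 = 0.159229

0.159229


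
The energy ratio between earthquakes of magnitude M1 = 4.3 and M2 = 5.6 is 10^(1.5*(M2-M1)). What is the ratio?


M2 - M1 = 5.6 - 4.3 = 1.3
1.5 * 1.3 = 1.95
ratio = 10^1.95 = 89.13

89.13


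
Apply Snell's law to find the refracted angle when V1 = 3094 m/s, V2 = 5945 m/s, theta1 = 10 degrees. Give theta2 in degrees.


sin(theta1) = sin(10 deg) = 0.173648
sin(theta2) = V2/V1 * sin(theta1) = 5945/3094 * 0.173648 = 0.333658
theta2 = arcsin(0.333658) = 19.491 degrees

19.491


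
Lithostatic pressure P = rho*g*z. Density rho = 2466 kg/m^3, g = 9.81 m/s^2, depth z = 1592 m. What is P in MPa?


P = rho * g * z / 1e6
= 2466 * 9.81 * 1592 / 1e6
= 38512804.32 / 1e6
= 38.5128 MPa

38.5128


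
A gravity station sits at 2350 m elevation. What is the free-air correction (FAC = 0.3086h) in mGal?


FAC = 0.3086 * h
= 0.3086 * 2350
= 725.21 mGal

725.21


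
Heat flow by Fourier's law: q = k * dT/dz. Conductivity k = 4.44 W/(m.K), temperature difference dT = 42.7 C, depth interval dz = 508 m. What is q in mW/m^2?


q = k * dT / dz * 1000
= 4.44 * 42.7 / 508 * 1000
= 0.373205 * 1000
= 373.2047 mW/m^2

373.2047


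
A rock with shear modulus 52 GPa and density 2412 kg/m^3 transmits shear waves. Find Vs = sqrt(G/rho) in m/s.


Convert G to Pa: G = 52e9 Pa
Compute G/rho = 52e9 / 2412 = 21558872.3051
Vs = sqrt(21558872.3051) = 4643.15 m/s

4643.15


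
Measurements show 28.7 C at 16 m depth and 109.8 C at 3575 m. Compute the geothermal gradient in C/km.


dT = 109.8 - 28.7 = 81.1 C
dz = 3575 - 16 = 3559 m
gradient = dT/dz * 1000 = 81.1/3559 * 1000 = 22.7873 C/km

22.7873


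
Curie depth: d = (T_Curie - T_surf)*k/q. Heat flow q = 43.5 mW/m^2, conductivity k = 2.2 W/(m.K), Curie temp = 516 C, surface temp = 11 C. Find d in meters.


T_Curie - T_surf = 516 - 11 = 505 C
Convert q to W/m^2: 43.5 mW/m^2 = 0.0435 W/m^2
d = 505 * 2.2 / 0.0435 = 25540.23 m

25540.23


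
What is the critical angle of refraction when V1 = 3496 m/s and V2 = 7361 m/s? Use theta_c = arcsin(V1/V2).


V1/V2 = 3496/7361 = 0.474935
theta_c = arcsin(0.474935) = 28.3551 degrees

28.3551


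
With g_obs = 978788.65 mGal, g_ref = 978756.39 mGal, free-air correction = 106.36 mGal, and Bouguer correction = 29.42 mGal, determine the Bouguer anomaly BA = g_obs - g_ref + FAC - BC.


BA = g_obs - g_ref + FAC - BC
= 978788.65 - 978756.39 + 106.36 - 29.42
= 109.2 mGal

109.2


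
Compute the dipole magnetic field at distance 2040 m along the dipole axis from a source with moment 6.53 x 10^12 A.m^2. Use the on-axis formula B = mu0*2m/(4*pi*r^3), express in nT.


m = 6.53 x 10^12 = 6530000000000 A.m^2
2m = 13060000000000 A.m^2
r^3 = 2040^3 = 8489664000
B = (4pi*10^-7) * 13060000000000 / (4*pi * 8489664000) * 1e9
= 16411680.022353 / 106684264215.38 * 1e9
= 153834.1211 nT

153834.1211


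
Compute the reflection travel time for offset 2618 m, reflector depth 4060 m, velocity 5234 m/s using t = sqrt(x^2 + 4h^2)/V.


x^2 + 4h^2 = 2618^2 + 4*4060^2 = 6853924 + 65934400 = 72788324
sqrt(72788324) = 8531.6074
t = 8531.6074 / 5234 = 1.63 s

1.63


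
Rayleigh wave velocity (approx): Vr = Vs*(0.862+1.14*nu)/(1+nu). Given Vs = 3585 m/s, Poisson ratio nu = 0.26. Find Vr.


Numerator factor = 0.862 + 1.14*0.26 = 1.1584
Denominator = 1 + 0.26 = 1.26
Vr = 3585 * 1.1584 / 1.26 = 3295.92 m/s

3295.92


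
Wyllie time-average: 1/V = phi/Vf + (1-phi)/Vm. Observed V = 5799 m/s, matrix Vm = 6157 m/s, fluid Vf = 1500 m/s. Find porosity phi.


1/V - 1/Vm = 1/5799 - 1/6157 = 1.003e-05
1/Vf - 1/Vm = 1/1500 - 1/6157 = 0.00050425
phi = 1.003e-05 / 0.00050425 = 0.0199

0.0199


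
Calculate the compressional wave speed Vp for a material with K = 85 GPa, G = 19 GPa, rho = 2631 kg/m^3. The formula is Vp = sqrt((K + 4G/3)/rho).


First compute the effective modulus:
K + 4G/3 = 85e9 + 4*19e9/3 = 110333333333.33 Pa
Then divide by density:
110333333333.33 / 2631 = 41935892.563 Pa/(kg/m^3)
Take the square root:
Vp = sqrt(41935892.563) = 6475.79 m/s

6475.79


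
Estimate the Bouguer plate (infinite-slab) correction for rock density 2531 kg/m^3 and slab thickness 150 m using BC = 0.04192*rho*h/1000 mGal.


BC = 0.04192 * rho * h / 1000
= 0.04192 * 2531 * 150 / 1000
= 15.9149 mGal

15.9149


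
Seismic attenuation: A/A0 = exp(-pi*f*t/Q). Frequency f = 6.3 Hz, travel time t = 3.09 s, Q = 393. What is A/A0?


pi*f*t/Q = pi*6.3*3.09/393 = 0.155617
A/A0 = exp(-0.155617) = 0.855887

0.855887


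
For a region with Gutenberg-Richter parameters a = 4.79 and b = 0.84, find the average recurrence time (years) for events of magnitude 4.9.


log10(N) = 4.79 - 0.84*4.9 = 0.674
N = 10^0.674 = 4.72063
T = 1/N = 1/4.72063 = 0.2118 years

0.2118


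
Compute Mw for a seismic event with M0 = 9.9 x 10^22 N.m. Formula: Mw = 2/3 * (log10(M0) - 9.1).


log10(M0) = log10(9.9 x 10^22) = 22.9956
Mw = 2/3 * (22.9956 - 9.1)
= 2/3 * 13.8956
= 9.26

9.26


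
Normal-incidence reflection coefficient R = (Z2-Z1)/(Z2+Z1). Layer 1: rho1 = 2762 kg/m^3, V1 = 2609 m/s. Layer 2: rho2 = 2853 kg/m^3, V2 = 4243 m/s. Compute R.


Z1 = 2762 * 2609 = 7206058
Z2 = 2853 * 4243 = 12105279
R = (12105279 - 7206058) / (12105279 + 7206058) = 4899221 / 19311337 = 0.2537

0.2537


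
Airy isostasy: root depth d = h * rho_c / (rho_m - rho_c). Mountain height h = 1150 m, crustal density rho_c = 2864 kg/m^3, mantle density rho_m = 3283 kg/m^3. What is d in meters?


rho_m - rho_c = 3283 - 2864 = 419
d = 1150 * 2864 / 419
= 3293600 / 419
= 7860.62 m

7860.62


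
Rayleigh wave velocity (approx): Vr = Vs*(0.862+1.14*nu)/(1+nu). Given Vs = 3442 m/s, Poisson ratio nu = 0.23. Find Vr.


Numerator factor = 0.862 + 1.14*0.23 = 1.1242
Denominator = 1 + 0.23 = 1.23
Vr = 3442 * 1.1242 / 1.23 = 3145.93 m/s

3145.93


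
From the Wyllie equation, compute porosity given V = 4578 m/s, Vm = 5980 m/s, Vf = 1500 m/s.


1/V - 1/Vm = 1/4578 - 1/5980 = 5.121e-05
1/Vf - 1/Vm = 1/1500 - 1/5980 = 0.00049944
phi = 5.121e-05 / 0.00049944 = 0.1025

0.1025


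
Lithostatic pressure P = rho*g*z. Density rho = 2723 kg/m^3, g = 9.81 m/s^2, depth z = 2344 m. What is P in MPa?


P = rho * g * z / 1e6
= 2723 * 9.81 * 2344 / 1e6
= 62614404.72 / 1e6
= 62.6144 MPa

62.6144


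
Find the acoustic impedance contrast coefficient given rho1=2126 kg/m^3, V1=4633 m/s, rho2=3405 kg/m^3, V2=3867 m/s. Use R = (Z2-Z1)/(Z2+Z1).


Z1 = 2126 * 4633 = 9849758
Z2 = 3405 * 3867 = 13167135
R = (13167135 - 9849758) / (13167135 + 9849758) = 3317377 / 23016893 = 0.1441

0.1441


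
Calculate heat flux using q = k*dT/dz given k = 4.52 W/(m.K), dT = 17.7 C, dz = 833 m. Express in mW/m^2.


q = k * dT / dz * 1000
= 4.52 * 17.7 / 833 * 1000
= 0.096043 * 1000
= 96.0432 mW/m^2

96.0432


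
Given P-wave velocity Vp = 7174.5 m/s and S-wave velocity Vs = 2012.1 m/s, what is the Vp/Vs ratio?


Vp/Vs = 7174.5 / 2012.1
= 3.5657

3.5657


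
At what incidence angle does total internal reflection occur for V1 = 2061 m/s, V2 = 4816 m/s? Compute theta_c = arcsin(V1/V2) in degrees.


V1/V2 = 2061/4816 = 0.427949
theta_c = arcsin(0.427949) = 25.3374 degrees

25.3374


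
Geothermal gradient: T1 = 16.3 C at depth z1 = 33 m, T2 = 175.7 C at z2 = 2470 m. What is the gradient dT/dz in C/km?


dT = 175.7 - 16.3 = 159.4 C
dz = 2470 - 33 = 2437 m
gradient = dT/dz * 1000 = 159.4/2437 * 1000 = 65.4083 C/km

65.4083


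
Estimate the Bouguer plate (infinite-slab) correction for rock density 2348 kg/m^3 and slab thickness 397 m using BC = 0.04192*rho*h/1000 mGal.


BC = 0.04192 * rho * h / 1000
= 0.04192 * 2348 * 397 / 1000
= 39.076 mGal

39.076


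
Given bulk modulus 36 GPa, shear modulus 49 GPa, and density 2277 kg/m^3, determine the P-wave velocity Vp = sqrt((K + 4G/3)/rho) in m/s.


First compute the effective modulus:
K + 4G/3 = 36e9 + 4*49e9/3 = 101333333333.33 Pa
Then divide by density:
101333333333.33 / 2277 = 44503001.0247 Pa/(kg/m^3)
Take the square root:
Vp = sqrt(44503001.0247) = 6671.06 m/s

6671.06


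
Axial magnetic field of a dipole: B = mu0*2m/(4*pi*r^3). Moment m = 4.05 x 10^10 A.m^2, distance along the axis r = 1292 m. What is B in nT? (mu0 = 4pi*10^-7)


m = 4.05 x 10^10 = 40500000000 A.m^2
2m = 81000000000 A.m^2
r^3 = 1292^3 = 2156689088
B = (4pi*10^-7) * 81000000000 / (4*pi * 2156689088) * 1e9
= 101787.601976 / 27101754379.75 * 1e9
= 3755.7569 nT

3755.7569


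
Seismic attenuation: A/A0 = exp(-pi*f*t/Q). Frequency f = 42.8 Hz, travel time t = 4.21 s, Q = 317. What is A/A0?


pi*f*t/Q = pi*42.8*4.21/317 = 1.785733
A/A0 = exp(-1.785733) = 0.167674

0.167674


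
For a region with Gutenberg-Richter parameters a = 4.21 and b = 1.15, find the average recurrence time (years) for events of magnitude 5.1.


log10(N) = 4.21 - 1.15*5.1 = -1.655
N = 10^-1.655 = 0.022131
T = 1/N = 1/0.022131 = 45.1856 years

45.1856


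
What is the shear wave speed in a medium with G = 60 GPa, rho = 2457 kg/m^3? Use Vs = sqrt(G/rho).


Convert G to Pa: G = 60e9 Pa
Compute G/rho = 60e9 / 2457 = 24420024.42
Vs = sqrt(24420024.42) = 4941.66 m/s

4941.66


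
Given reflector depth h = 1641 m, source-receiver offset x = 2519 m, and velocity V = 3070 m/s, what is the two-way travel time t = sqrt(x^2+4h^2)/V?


x^2 + 4h^2 = 2519^2 + 4*1641^2 = 6345361 + 10771524 = 17116885
sqrt(17116885) = 4137.2557
t = 4137.2557 / 3070 = 1.3476 s

1.3476


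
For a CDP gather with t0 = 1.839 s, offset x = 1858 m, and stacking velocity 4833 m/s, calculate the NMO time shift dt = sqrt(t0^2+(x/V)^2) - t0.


x/Vnmo = 1858/4833 = 0.38444
(x/Vnmo)^2 = 0.147794
t0^2 = 3.381921
sqrt(3.381921 + 0.147794) = 1.878754
dt = 1.878754 - 1.839 = 0.039754

0.039754


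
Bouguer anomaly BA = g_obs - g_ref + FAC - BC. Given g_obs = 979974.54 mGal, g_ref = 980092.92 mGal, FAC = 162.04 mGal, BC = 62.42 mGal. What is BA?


BA = g_obs - g_ref + FAC - BC
= 979974.54 - 980092.92 + 162.04 - 62.42
= -18.76 mGal

-18.76


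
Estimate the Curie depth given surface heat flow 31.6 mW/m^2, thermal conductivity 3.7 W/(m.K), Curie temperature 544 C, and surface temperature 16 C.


T_Curie - T_surf = 544 - 16 = 528 C
Convert q to W/m^2: 31.6 mW/m^2 = 0.0316 W/m^2
d = 528 * 3.7 / 0.0316 = 61822.78 m

61822.78


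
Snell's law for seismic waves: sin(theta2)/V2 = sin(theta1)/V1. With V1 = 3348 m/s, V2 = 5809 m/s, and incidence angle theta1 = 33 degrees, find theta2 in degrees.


sin(theta1) = sin(33 deg) = 0.544639
sin(theta2) = V2/V1 * sin(theta1) = 5809/3348 * 0.544639 = 0.944985
theta2 = arcsin(0.944985) = 70.9062 degrees

70.9062


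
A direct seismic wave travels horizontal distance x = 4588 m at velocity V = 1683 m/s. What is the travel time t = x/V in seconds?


t = x / V
= 4588 / 1683
= 2.7261 s

2.7261


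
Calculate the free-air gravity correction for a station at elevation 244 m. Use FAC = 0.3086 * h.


FAC = 0.3086 * h
= 0.3086 * 244
= 75.2984 mGal

75.2984


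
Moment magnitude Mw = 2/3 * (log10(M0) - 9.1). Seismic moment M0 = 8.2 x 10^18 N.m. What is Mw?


log10(M0) = log10(8.2 x 10^18) = 18.9138
Mw = 2/3 * (18.9138 - 9.1)
= 2/3 * 9.8138
= 6.54

6.54


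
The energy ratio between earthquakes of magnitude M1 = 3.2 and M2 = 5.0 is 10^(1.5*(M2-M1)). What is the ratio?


M2 - M1 = 5.0 - 3.2 = 1.8
1.5 * 1.8 = 2.7
ratio = 10^2.7 = 501.19

501.19


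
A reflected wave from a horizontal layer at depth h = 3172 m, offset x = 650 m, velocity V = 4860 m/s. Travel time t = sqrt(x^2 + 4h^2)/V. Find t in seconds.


x^2 + 4h^2 = 650^2 + 4*3172^2 = 422500 + 40246336 = 40668836
sqrt(40668836) = 6377.2122
t = 6377.2122 / 4860 = 1.3122 s

1.3122


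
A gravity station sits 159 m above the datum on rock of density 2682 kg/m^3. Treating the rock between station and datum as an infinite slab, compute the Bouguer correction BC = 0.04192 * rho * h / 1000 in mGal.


BC = 0.04192 * rho * h / 1000
= 0.04192 * 2682 * 159 / 1000
= 17.8763 mGal

17.8763


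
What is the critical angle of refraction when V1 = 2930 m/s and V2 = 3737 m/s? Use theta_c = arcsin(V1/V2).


V1/V2 = 2930/3737 = 0.784051
theta_c = arcsin(0.784051) = 51.633 degrees

51.633


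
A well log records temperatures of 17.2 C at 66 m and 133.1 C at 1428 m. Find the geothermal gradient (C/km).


dT = 133.1 - 17.2 = 115.9 C
dz = 1428 - 66 = 1362 m
gradient = dT/dz * 1000 = 115.9/1362 * 1000 = 85.0954 C/km

85.0954


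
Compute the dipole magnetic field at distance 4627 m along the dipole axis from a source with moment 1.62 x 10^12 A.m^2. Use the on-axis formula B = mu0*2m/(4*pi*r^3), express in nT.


m = 1.62 x 10^12 = 1620000000000 A.m^2
2m = 3240000000000 A.m^2
r^3 = 4627^3 = 99060039883
B = (4pi*10^-7) * 3240000000000 / (4*pi * 99060039883) * 1e9
= 4071504.079052 / 1244825174242.98 * 1e9
= 3270.7437 nT

3270.7437


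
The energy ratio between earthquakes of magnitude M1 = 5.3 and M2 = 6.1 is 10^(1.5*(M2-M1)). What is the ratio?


M2 - M1 = 6.1 - 5.3 = 0.8
1.5 * 0.8 = 1.2
ratio = 10^1.2 = 15.85

15.85


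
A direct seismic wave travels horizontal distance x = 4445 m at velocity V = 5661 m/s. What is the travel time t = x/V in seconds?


t = x / V
= 4445 / 5661
= 0.7852 s

0.7852


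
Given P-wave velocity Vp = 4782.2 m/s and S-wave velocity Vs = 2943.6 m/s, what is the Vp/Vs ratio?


Vp/Vs = 4782.2 / 2943.6
= 1.6246

1.6246


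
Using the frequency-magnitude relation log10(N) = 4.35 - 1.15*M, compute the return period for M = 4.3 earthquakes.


log10(N) = 4.35 - 1.15*4.3 = -0.595
N = 10^-0.595 = 0.254097
T = 1/N = 1/0.254097 = 3.9355 years

3.9355


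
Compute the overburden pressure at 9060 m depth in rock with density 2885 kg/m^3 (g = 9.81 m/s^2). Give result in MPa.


P = rho * g * z / 1e6
= 2885 * 9.81 * 9060 / 1e6
= 256414761.0 / 1e6
= 256.4148 MPa

256.4148


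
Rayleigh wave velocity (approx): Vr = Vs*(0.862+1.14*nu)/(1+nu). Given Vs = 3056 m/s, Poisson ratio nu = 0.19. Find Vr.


Numerator factor = 0.862 + 1.14*0.19 = 1.0786
Denominator = 1 + 0.19 = 1.19
Vr = 3056 * 1.0786 / 1.19 = 2769.92 m/s

2769.92


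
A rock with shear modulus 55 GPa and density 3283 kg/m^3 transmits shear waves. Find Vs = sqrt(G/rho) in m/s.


Convert G to Pa: G = 55e9 Pa
Compute G/rho = 55e9 / 3283 = 16752969.8447
Vs = sqrt(16752969.8447) = 4093.04 m/s

4093.04


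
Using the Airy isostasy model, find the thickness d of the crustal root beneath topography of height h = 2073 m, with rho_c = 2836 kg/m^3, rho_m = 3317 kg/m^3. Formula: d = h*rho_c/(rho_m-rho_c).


rho_m - rho_c = 3317 - 2836 = 481
d = 2073 * 2836 / 481
= 5879028 / 481
= 12222.51 m

12222.51


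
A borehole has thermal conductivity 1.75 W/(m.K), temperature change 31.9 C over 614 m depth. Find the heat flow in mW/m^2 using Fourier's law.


q = k * dT / dz * 1000
= 1.75 * 31.9 / 614 * 1000
= 0.09092 * 1000
= 90.9202 mW/m^2

90.9202


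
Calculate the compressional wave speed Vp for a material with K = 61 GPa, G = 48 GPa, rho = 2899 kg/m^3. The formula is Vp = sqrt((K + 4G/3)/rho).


First compute the effective modulus:
K + 4G/3 = 61e9 + 4*48e9/3 = 125000000000.0 Pa
Then divide by density:
125000000000.0 / 2899 = 43118316.6609 Pa/(kg/m^3)
Take the square root:
Vp = sqrt(43118316.6609) = 6566.45 m/s

6566.45


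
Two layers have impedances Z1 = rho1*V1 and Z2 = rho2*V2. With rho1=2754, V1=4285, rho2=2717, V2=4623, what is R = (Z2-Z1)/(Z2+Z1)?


Z1 = 2754 * 4285 = 11800890
Z2 = 2717 * 4623 = 12560691
R = (12560691 - 11800890) / (12560691 + 11800890) = 759801 / 24361581 = 0.0312

0.0312


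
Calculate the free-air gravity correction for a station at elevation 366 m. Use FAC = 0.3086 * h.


FAC = 0.3086 * h
= 0.3086 * 366
= 112.9476 mGal

112.9476


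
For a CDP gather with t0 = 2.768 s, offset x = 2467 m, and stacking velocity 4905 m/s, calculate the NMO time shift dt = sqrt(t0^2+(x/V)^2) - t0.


x/Vnmo = 2467/4905 = 0.502956
(x/Vnmo)^2 = 0.252965
t0^2 = 7.661824
sqrt(7.661824 + 0.252965) = 2.813323
dt = 2.813323 - 2.768 = 0.045323

0.045323


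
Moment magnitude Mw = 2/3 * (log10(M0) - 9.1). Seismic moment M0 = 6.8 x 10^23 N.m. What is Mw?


log10(M0) = log10(6.8 x 10^23) = 23.8325
Mw = 2/3 * (23.8325 - 9.1)
= 2/3 * 14.7325
= 9.82

9.82


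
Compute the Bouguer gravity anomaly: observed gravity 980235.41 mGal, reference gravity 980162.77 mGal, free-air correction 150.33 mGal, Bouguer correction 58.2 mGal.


BA = g_obs - g_ref + FAC - BC
= 980235.41 - 980162.77 + 150.33 - 58.2
= 164.77 mGal

164.77


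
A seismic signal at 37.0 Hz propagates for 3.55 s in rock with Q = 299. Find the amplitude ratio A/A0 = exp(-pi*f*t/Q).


pi*f*t/Q = pi*37.0*3.55/299 = 1.380094
A/A0 = exp(-1.380094) = 0.251555

0.251555


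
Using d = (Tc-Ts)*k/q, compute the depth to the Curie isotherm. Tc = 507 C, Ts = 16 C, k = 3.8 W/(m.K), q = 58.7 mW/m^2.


T_Curie - T_surf = 507 - 16 = 491 C
Convert q to W/m^2: 58.7 mW/m^2 = 0.0587 W/m^2
d = 491 * 3.8 / 0.0587 = 31785.35 m

31785.35


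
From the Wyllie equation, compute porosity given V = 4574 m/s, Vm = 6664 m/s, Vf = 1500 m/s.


1/V - 1/Vm = 1/4574 - 1/6664 = 6.857e-05
1/Vf - 1/Vm = 1/1500 - 1/6664 = 0.00051661
phi = 6.857e-05 / 0.00051661 = 0.1327

0.1327


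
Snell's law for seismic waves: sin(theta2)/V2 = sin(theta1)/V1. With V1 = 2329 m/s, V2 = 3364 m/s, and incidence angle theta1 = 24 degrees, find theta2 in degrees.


sin(theta1) = sin(24 deg) = 0.406737
sin(theta2) = V2/V1 * sin(theta1) = 3364/2329 * 0.406737 = 0.587489
theta2 = arcsin(0.587489) = 35.979 degrees

35.979


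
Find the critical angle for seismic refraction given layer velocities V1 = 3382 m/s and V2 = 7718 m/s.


V1/V2 = 3382/7718 = 0.438196
theta_c = arcsin(0.438196) = 25.9889 degrees

25.9889


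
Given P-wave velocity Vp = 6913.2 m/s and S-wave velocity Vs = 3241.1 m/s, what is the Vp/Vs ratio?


Vp/Vs = 6913.2 / 3241.1
= 2.133

2.133


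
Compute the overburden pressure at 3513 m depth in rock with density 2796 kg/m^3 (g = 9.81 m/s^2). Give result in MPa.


P = rho * g * z / 1e6
= 2796 * 9.81 * 3513 / 1e6
= 96357233.88 / 1e6
= 96.3572 MPa

96.3572


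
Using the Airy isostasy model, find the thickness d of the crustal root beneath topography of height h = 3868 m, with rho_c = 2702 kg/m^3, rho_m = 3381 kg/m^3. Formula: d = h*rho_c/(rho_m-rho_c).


rho_m - rho_c = 3381 - 2702 = 679
d = 3868 * 2702 / 679
= 10451336 / 679
= 15392.25 m

15392.25


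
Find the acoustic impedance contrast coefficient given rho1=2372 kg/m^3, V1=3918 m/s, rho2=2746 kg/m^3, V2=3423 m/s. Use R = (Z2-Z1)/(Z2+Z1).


Z1 = 2372 * 3918 = 9293496
Z2 = 2746 * 3423 = 9399558
R = (9399558 - 9293496) / (9399558 + 9293496) = 106062 / 18693054 = 0.0057

0.0057


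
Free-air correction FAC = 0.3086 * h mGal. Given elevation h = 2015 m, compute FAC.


FAC = 0.3086 * h
= 0.3086 * 2015
= 621.829 mGal

621.829


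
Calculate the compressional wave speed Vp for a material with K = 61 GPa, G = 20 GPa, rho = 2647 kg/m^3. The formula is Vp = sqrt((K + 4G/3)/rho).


First compute the effective modulus:
K + 4G/3 = 61e9 + 4*20e9/3 = 87666666666.67 Pa
Then divide by density:
87666666666.67 / 2647 = 33119254.502 Pa/(kg/m^3)
Take the square root:
Vp = sqrt(33119254.502) = 5754.93 m/s

5754.93


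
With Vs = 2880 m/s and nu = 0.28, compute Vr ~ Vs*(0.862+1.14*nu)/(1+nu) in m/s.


Numerator factor = 0.862 + 1.14*0.28 = 1.1812
Denominator = 1 + 0.28 = 1.28
Vr = 2880 * 1.1812 / 1.28 = 2657.7 m/s

2657.7


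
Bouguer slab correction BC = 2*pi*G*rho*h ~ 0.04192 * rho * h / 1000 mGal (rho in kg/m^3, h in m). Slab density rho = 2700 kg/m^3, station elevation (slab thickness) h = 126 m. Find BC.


BC = 0.04192 * rho * h / 1000
= 0.04192 * 2700 * 126 / 1000
= 14.2612 mGal

14.2612


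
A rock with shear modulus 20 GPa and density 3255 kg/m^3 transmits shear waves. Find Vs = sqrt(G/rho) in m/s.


Convert G to Pa: G = 20e9 Pa
Compute G/rho = 20e9 / 3255 = 6144393.2412
Vs = sqrt(6144393.2412) = 2478.79 m/s

2478.79


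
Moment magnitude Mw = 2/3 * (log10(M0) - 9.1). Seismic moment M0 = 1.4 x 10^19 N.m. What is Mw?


log10(M0) = log10(1.4 x 10^19) = 19.1461
Mw = 2/3 * (19.1461 - 9.1)
= 2/3 * 10.0461
= 6.7

6.7


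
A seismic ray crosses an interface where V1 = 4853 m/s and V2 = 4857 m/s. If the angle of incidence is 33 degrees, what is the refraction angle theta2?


sin(theta1) = sin(33 deg) = 0.544639
sin(theta2) = V2/V1 * sin(theta1) = 4857/4853 * 0.544639 = 0.545088
theta2 = arcsin(0.545088) = 33.0307 degrees

33.0307


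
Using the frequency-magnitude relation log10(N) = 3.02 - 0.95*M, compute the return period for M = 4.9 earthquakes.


log10(N) = 3.02 - 0.95*4.9 = -1.635
N = 10^-1.635 = 0.023174
T = 1/N = 1/0.023174 = 43.1519 years

43.1519


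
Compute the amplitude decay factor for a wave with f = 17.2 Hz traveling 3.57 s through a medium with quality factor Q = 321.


pi*f*t/Q = pi*17.2*3.57/321 = 0.600954
A/A0 = exp(-0.600954) = 0.548288

0.548288


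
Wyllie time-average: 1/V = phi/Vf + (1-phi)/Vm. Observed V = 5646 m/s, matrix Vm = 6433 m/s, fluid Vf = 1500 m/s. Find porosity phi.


1/V - 1/Vm = 1/5646 - 1/6433 = 2.167e-05
1/Vf - 1/Vm = 1/1500 - 1/6433 = 0.00051122
phi = 2.167e-05 / 0.00051122 = 0.0424

0.0424


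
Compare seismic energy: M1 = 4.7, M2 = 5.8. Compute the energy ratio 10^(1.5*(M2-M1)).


M2 - M1 = 5.8 - 4.7 = 1.1
1.5 * 1.1 = 1.65
ratio = 10^1.65 = 44.67

44.67


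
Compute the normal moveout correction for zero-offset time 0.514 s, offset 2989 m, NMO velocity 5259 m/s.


x/Vnmo = 2989/5259 = 0.568359
(x/Vnmo)^2 = 0.323032
t0^2 = 0.264196
sqrt(0.264196 + 0.323032) = 0.766308
dt = 0.766308 - 0.514 = 0.252308

0.252308


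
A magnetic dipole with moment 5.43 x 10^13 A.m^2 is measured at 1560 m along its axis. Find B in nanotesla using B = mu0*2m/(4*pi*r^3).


m = 5.43 x 10^13 = 54300000000000 A.m^2
2m = 108600000000000 A.m^2
r^3 = 1560^3 = 3796416000
B = (4pi*10^-7) * 108600000000000 / (4*pi * 3796416000) * 1e9
= 136470784.871941 / 47707170462.28 * 1e9
= 2860592.7275 nT

2860592.7275


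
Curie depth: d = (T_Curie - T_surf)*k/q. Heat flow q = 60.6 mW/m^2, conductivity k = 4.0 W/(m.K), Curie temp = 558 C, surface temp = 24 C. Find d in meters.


T_Curie - T_surf = 558 - 24 = 534 C
Convert q to W/m^2: 60.6 mW/m^2 = 0.0606 W/m^2
d = 534 * 4.0 / 0.0606 = 35247.52 m

35247.52


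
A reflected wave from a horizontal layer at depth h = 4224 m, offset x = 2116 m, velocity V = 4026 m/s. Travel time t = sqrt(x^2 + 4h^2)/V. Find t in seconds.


x^2 + 4h^2 = 2116^2 + 4*4224^2 = 4477456 + 71368704 = 75846160
sqrt(75846160) = 8708.9701
t = 8708.9701 / 4026 = 2.1632 s

2.1632


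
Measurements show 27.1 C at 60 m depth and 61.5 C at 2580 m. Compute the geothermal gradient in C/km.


dT = 61.5 - 27.1 = 34.4 C
dz = 2580 - 60 = 2520 m
gradient = dT/dz * 1000 = 34.4/2520 * 1000 = 13.6508 C/km

13.6508


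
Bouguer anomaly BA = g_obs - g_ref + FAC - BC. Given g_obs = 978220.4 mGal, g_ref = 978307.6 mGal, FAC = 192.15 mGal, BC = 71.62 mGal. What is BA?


BA = g_obs - g_ref + FAC - BC
= 978220.4 - 978307.6 + 192.15 - 71.62
= 33.33 mGal

33.33


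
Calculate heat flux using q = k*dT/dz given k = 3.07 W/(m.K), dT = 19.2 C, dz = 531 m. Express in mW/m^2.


q = k * dT / dz * 1000
= 3.07 * 19.2 / 531 * 1000
= 0.111006 * 1000
= 111.0056 mW/m^2

111.0056


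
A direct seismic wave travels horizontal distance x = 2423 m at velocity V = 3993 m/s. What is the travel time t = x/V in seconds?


t = x / V
= 2423 / 3993
= 0.6068 s

0.6068


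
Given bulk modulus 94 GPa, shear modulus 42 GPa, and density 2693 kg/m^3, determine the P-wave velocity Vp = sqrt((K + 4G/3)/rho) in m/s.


First compute the effective modulus:
K + 4G/3 = 94e9 + 4*42e9/3 = 150000000000.0 Pa
Then divide by density:
150000000000.0 / 2693 = 55699962.8667 Pa/(kg/m^3)
Take the square root:
Vp = sqrt(55699962.8667) = 7463.24 m/s

7463.24


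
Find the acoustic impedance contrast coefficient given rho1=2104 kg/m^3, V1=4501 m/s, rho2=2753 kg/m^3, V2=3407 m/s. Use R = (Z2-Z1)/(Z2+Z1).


Z1 = 2104 * 4501 = 9470104
Z2 = 2753 * 3407 = 9379471
R = (9379471 - 9470104) / (9379471 + 9470104) = -90633 / 18849575 = -0.0048

-0.0048


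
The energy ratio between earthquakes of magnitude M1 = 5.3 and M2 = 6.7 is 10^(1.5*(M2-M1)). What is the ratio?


M2 - M1 = 6.7 - 5.3 = 1.4
1.5 * 1.4 = 2.1
ratio = 10^2.1 = 125.89

125.89


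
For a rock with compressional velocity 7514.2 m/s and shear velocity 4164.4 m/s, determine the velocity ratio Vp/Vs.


Vp/Vs = 7514.2 / 4164.4
= 1.8044

1.8044


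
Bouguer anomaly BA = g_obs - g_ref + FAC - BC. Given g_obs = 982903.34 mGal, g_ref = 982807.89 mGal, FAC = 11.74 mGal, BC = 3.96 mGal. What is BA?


BA = g_obs - g_ref + FAC - BC
= 982903.34 - 982807.89 + 11.74 - 3.96
= 103.23 mGal

103.23


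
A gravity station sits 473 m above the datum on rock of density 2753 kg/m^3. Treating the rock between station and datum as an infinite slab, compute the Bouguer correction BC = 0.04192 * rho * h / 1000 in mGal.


BC = 0.04192 * rho * h / 1000
= 0.04192 * 2753 * 473 / 1000
= 54.5869 mGal

54.5869


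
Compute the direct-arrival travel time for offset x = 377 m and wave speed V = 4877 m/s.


t = x / V
= 377 / 4877
= 0.0773 s

0.0773


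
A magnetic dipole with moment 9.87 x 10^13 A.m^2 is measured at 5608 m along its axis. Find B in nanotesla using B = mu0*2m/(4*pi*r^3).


m = 9.87 x 10^13 = 98700000000000 A.m^2
2m = 197400000000000 A.m^2
r^3 = 5608^3 = 176369715712
B = (4pi*10^-7) * 197400000000000 / (4*pi * 176369715712) * 1e9
= 248060155.92745 / 2216327212786.16 * 1e9
= 111923.977 nT

111923.977


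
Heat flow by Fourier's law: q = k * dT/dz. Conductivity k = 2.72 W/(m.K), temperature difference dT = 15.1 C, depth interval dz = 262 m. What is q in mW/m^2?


q = k * dT / dz * 1000
= 2.72 * 15.1 / 262 * 1000
= 0.156763 * 1000
= 156.7634 mW/m^2

156.7634


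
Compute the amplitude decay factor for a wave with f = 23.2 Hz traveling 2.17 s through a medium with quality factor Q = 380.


pi*f*t/Q = pi*23.2*2.17/380 = 0.416211
A/A0 = exp(-0.416211) = 0.659541

0.659541


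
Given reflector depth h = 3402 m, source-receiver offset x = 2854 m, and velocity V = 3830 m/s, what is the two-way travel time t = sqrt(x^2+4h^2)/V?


x^2 + 4h^2 = 2854^2 + 4*3402^2 = 8145316 + 46294416 = 54439732
sqrt(54439732) = 7378.3285
t = 7378.3285 / 3830 = 1.9265 s

1.9265


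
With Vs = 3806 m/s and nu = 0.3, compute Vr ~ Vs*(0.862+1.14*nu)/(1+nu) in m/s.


Numerator factor = 0.862 + 1.14*0.3 = 1.204
Denominator = 1 + 0.3 = 1.3
Vr = 3806 * 1.204 / 1.3 = 3524.94 m/s

3524.94


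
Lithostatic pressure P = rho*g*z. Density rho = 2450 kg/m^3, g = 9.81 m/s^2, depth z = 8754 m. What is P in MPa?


P = rho * g * z / 1e6
= 2450 * 9.81 * 8754 / 1e6
= 210398013.0 / 1e6
= 210.398 MPa

210.398


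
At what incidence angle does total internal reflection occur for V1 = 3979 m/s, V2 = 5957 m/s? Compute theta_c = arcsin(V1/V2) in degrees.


V1/V2 = 3979/5957 = 0.667954
theta_c = arcsin(0.667954) = 41.9093 degrees

41.9093


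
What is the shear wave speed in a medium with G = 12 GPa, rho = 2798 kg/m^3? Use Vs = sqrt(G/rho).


Convert G to Pa: G = 12e9 Pa
Compute G/rho = 12e9 / 2798 = 4288777.6984
Vs = sqrt(4288777.6984) = 2070.94 m/s

2070.94


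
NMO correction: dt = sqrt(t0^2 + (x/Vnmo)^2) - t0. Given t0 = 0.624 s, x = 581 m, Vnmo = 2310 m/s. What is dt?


x/Vnmo = 581/2310 = 0.251515
(x/Vnmo)^2 = 0.06326
t0^2 = 0.389376
sqrt(0.389376 + 0.06326) = 0.672782
dt = 0.672782 - 0.624 = 0.048782

0.048782


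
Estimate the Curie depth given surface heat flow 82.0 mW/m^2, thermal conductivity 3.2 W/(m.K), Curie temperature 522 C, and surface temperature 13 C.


T_Curie - T_surf = 522 - 13 = 509 C
Convert q to W/m^2: 82.0 mW/m^2 = 0.082 W/m^2
d = 509 * 3.2 / 0.082 = 19863.41 m

19863.41


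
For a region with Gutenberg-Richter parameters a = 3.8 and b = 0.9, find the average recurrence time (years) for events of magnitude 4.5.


log10(N) = 3.8 - 0.9*4.5 = -0.25
N = 10^-0.25 = 0.562341
T = 1/N = 1/0.562341 = 1.7783 years

1.7783


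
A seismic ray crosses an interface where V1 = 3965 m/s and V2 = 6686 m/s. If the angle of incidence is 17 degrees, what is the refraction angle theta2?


sin(theta1) = sin(17 deg) = 0.292372
sin(theta2) = V2/V1 * sin(theta1) = 6686/3965 * 0.292372 = 0.493013
theta2 = arcsin(0.493013) = 29.5388 degrees

29.5388


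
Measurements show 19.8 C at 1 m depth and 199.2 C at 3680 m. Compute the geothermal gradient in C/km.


dT = 199.2 - 19.8 = 179.4 C
dz = 3680 - 1 = 3679 m
gradient = dT/dz * 1000 = 179.4/3679 * 1000 = 48.7633 C/km

48.7633


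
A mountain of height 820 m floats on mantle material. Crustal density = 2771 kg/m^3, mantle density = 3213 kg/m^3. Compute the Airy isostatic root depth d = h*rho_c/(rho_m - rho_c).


rho_m - rho_c = 3213 - 2771 = 442
d = 820 * 2771 / 442
= 2272220 / 442
= 5140.77 m

5140.77


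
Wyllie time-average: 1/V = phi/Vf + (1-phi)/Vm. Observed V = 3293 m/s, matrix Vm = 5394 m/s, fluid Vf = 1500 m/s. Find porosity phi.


1/V - 1/Vm = 1/3293 - 1/5394 = 0.00011828
1/Vf - 1/Vm = 1/1500 - 1/5394 = 0.00048128
phi = 0.00011828 / 0.00048128 = 0.2458

0.2458


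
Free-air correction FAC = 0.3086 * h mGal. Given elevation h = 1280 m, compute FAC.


FAC = 0.3086 * h
= 0.3086 * 1280
= 395.008 mGal

395.008


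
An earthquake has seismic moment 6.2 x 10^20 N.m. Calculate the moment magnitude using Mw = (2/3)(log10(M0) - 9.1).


log10(M0) = log10(6.2 x 10^20) = 20.7924
Mw = 2/3 * (20.7924 - 9.1)
= 2/3 * 11.6924
= 7.79

7.79


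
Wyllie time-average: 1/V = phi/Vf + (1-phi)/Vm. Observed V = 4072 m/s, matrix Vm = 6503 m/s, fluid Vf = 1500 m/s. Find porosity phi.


1/V - 1/Vm = 1/4072 - 1/6503 = 9.18e-05
1/Vf - 1/Vm = 1/1500 - 1/6503 = 0.00051289
phi = 9.18e-05 / 0.00051289 = 0.179

0.179


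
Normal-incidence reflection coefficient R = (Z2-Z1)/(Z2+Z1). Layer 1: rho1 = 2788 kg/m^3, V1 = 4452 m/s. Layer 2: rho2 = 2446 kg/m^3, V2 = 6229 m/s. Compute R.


Z1 = 2788 * 4452 = 12412176
Z2 = 2446 * 6229 = 15236134
R = (15236134 - 12412176) / (15236134 + 12412176) = 2823958 / 27648310 = 0.1021

0.1021


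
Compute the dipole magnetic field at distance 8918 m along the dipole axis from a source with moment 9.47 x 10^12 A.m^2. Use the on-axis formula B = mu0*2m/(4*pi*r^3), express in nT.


m = 9.47 x 10^12 = 9470000000000 A.m^2
2m = 18940000000000 A.m^2
r^3 = 8918^3 = 709254996632
B = (4pi*10^-7) * 18940000000000 / (4*pi * 709254996632) * 1e9
= 23800705.943596 / 8912761147763.78 * 1e9
= 2670.4077 nT

2670.4077


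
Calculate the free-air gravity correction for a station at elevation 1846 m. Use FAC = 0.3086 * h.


FAC = 0.3086 * h
= 0.3086 * 1846
= 569.6756 mGal

569.6756


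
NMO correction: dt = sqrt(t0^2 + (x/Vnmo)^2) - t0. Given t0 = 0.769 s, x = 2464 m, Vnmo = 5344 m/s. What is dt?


x/Vnmo = 2464/5344 = 0.461078
(x/Vnmo)^2 = 0.212593
t0^2 = 0.591361
sqrt(0.591361 + 0.212593) = 0.896635
dt = 0.896635 - 0.769 = 0.127635

0.127635


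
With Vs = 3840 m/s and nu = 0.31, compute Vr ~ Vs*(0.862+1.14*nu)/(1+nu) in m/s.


Numerator factor = 0.862 + 1.14*0.31 = 1.2154
Denominator = 1 + 0.31 = 1.31
Vr = 3840 * 1.2154 / 1.31 = 3562.7 m/s

3562.7


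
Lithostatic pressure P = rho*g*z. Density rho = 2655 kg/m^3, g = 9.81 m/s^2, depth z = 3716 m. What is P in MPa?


P = rho * g * z / 1e6
= 2655 * 9.81 * 3716 / 1e6
= 96785263.8 / 1e6
= 96.7853 MPa

96.7853


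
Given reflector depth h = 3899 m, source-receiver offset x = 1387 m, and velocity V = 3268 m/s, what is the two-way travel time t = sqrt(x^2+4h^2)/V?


x^2 + 4h^2 = 1387^2 + 4*3899^2 = 1923769 + 60808804 = 62732573
sqrt(62732573) = 7920.3897
t = 7920.3897 / 3268 = 2.4236 s

2.4236


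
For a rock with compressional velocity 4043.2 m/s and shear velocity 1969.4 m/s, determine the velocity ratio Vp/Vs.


Vp/Vs = 4043.2 / 1969.4
= 2.053

2.053


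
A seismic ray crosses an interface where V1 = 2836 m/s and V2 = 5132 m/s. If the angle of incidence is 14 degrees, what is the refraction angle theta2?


sin(theta1) = sin(14 deg) = 0.241922
sin(theta2) = V2/V1 * sin(theta1) = 5132/2836 * 0.241922 = 0.43778
theta2 = arcsin(0.43778) = 25.9623 degrees

25.9623


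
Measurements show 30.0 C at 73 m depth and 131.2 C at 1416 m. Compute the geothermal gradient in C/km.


dT = 131.2 - 30.0 = 101.2 C
dz = 1416 - 73 = 1343 m
gradient = dT/dz * 1000 = 101.2/1343 * 1000 = 75.3537 C/km

75.3537
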